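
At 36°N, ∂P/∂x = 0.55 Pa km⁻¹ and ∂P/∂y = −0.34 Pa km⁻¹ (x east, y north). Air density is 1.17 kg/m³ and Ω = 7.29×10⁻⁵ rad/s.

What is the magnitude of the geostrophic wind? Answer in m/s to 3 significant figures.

Coriolis parameter at 36°N:
f = 2Ω sin φ = 2 × 7.29×10⁻⁵ × sin 36° = 8.57×10⁻⁵ s⁻¹
Component geostrophic relations (x east, y north):
u_g = −(1/(fρ)) ∂P/∂y,  v_g = (1/(fρ)) ∂P/∂x
u_g = −(−0.34×10⁻³)/(8.57×10⁻⁵ × 1.17) = 3.39 m/s;  v_g = (0.55×10⁻³)/(8.57×10⁻⁵ × 1.17) = 5.49 m/s
|V_g| = √(u_g² + v_g²) = 6.45 m/s

6.45 m/s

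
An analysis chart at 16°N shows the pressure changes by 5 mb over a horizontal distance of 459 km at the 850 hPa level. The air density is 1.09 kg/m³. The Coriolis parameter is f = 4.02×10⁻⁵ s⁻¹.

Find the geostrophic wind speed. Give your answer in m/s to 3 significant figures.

24.9 m/s

Pressure gradient: |∂P/∂n| = 500 Pa / 459000 m = 1.09×10⁻³ Pa/m
Geostrophic balance (pressure-gradient force = Coriolis force):
V_g = (1/(fρ)) |∂P/∂n| = 1.09×10⁻³ / (4.02×10⁻⁵ × 1.09) = 24.9 m/s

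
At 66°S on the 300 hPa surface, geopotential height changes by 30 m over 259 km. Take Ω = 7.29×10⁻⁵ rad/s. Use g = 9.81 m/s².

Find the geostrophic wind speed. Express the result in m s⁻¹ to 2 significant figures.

8.5 m s⁻¹

Coriolis parameter at 66°S:
f = 2Ω sin φ = 2 × 7.29×10⁻⁵ × sin 66° = 1.33×10⁻⁴ s⁻¹
Height gradient: |∂Z/∂n| = 30 m / 259000 m = 1.16×10⁻⁴
On a pressure surface, geostrophic balance gives V_g = (g/f)|∂Z/∂n|:
V_g = 9.81 × 1.16×10⁻⁴ / 1.33×10⁻⁴ = 8.53 m/s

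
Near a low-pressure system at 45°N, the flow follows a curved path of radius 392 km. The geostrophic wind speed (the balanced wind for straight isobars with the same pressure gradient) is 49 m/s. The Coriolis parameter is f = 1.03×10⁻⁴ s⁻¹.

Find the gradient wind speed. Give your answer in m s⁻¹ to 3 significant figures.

28.7 m s⁻¹

Around a low, centrifugal force acts outward with Coriolis, so pressure-gradient force balances both:
(1/ρ)|∂P/∂n| = fV + V²/R  →  V² + fR·V − fR·V_g = 0
With fR = 1.03×10⁻⁴ × 392×10³ m = 40.4 m/s:
V = [−fR + √((fR)² + 4 fR V_g)]/2 = [−40.4 + √(40.4² + 4×40.4×49)]/2 = 28.7 m/s
Subgeostrophic (V < V_g = 49 m/s), as expected around a low.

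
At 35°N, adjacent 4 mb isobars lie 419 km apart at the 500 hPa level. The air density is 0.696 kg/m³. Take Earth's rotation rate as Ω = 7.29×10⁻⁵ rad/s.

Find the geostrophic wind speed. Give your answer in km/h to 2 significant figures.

Coriolis parameter at 35°N:
f = 2Ω sin φ = 2 × 7.29×10⁻⁵ × sin 35° = 8.36×10⁻⁵ s⁻¹
Pressure gradient: |∂P/∂n| = 400 Pa / 419000 m = 9.55×10⁻⁴ Pa/m
Geostrophic balance (pressure-gradient force = Coriolis force):
V_g = (1/(fρ)) |∂P/∂n| = 9.55×10⁻⁴ / (8.36×10⁻⁵ × 0.696) = 16.4 m/s
Converting: 16.4 m/s × 3.6 = 59 km/h

59 km/h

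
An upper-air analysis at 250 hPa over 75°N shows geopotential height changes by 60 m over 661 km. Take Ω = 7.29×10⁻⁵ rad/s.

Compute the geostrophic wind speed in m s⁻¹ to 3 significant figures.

6.32 m s⁻¹

Coriolis parameter at 75°N:
f = 2Ω sin φ = 2 × 7.29×10⁻⁵ × sin 75° = 1.41×10⁻⁴ s⁻¹
Height gradient: |∂Z/∂n| = 60 m / 661000 m = 9.08×10⁻⁵
On a pressure surface, geostrophic balance gives V_g = (g/f)|∂Z/∂n|:
V_g = 9.81 × 9.08×10⁻⁵ / 1.41×10⁻⁴ = 6.32 m/s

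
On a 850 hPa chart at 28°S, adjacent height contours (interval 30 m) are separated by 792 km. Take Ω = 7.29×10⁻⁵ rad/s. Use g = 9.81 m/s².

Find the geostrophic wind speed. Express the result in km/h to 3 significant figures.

19.5 km/h

Coriolis parameter at 28°S:
f = 2Ω sin φ = 2 × 7.29×10⁻⁵ × sin 28° = 6.84×10⁻⁵ s⁻¹
Height gradient: |∂Z/∂n| = 30 m / 792000 m = 3.79×10⁻⁵
On a pressure surface, geostrophic balance gives V_g = (g/f)|∂Z/∂n|:
V_g = 9.81 × 3.79×10⁻⁵ / 6.84×10⁻⁵ = 5.43 m/s
Converting: 5.43 m/s × 3.6 = 19.5 km/h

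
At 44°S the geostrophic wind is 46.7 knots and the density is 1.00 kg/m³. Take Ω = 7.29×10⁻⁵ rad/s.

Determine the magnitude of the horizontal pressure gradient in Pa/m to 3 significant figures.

2.43×10⁻³ Pa/m

Coriolis parameter at 44°S:
f = 2Ω sin φ = 2 × 7.29×10⁻⁵ × sin 44° = 1.01×10⁻⁴ s⁻¹
Wind speed in SI: 46.7 knots = 24.0 m/s
Geostrophic balance rearranged: |∂P/∂n| = f ρ V_g
|∂P/∂n| = 1.01×10⁻⁴ × 1.00 × 24.0 = 2.43×10⁻³ Pa/m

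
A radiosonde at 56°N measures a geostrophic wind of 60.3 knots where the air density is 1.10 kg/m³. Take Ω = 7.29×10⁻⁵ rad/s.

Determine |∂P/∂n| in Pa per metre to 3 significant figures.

Coriolis parameter at 56°N:
f = 2Ω sin φ = 2 × 7.29×10⁻⁵ × sin 56° = 1.21×10⁻⁴ s⁻¹
Wind speed in SI: 60.3 knots = 31.0 m/s
Geostrophic balance rearranged: |∂P/∂n| = f ρ V_g
|∂P/∂n| = 1.21×10⁻⁴ × 1.10 × 31.0 = 4.12×10⁻³ Pa/m

4.12×10⁻³ Pa/m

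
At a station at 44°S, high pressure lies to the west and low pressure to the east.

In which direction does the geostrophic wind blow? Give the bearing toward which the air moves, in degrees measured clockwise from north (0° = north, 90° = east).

The pressure-gradient force points toward the east (bearing 090°).
Geostrophic balance: in the Southern Hemisphere the Coriolis force deflects motion to the left, so the geostrophic wind blows 90° to the left of the pressure-gradient force (low pressure on the right).
Rotating 090° by 90° counterclockwise gives 000° — the wind blows toward the north.

000°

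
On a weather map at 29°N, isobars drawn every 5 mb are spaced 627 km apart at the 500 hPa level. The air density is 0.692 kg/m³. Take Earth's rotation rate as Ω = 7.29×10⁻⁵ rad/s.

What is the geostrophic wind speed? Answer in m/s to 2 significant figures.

Coriolis parameter at 29°N:
f = 2Ω sin φ = 2 × 7.29×10⁻⁵ × sin 29° = 7.07×10⁻⁵ s⁻¹
Pressure gradient: |∂P/∂n| = 500 Pa / 627000 m = 7.97×10⁻⁴ Pa/m
Geostrophic balance (pressure-gradient force = Coriolis force):
V_g = (1/(fρ)) |∂P/∂n| = 7.97×10⁻⁴ / (7.07×10⁻⁵ × 0.692) = 16.3 m/s

16 m/s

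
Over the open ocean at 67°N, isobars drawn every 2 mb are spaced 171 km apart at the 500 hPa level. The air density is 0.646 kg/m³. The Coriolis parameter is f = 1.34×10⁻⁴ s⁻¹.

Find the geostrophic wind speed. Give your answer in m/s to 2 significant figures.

14 m/s

Pressure gradient: |∂P/∂n| = 200 Pa / 171000 m = 1.17×10⁻³ Pa/m
Geostrophic balance (pressure-gradient force = Coriolis force):
V_g = (1/(fρ)) |∂P/∂n| = 1.17×10⁻³ / (1.34×10⁻⁴ × 0.646) = 13.5 m/s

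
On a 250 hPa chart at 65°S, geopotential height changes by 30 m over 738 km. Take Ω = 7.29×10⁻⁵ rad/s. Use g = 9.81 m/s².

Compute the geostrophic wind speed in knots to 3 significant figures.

Coriolis parameter at 65°S:
f = 2Ω sin φ = 2 × 7.29×10⁻⁵ × sin 65° = 1.32×10⁻⁴ s⁻¹
Height gradient: |∂Z/∂n| = 30 m / 738000 m = 4.07×10⁻⁵
On a pressure surface, geostrophic balance gives V_g = (g/f)|∂Z/∂n|:
V_g = 9.81 × 4.07×10⁻⁵ / 1.32×10⁻⁴ = 3.02 m/s
Converting: 3.02 m/s × 1.944 = 5.87 knots

5.87 knots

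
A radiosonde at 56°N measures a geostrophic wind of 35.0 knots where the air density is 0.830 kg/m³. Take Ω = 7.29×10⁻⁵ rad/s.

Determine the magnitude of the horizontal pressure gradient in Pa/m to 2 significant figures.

1.8×10⁻³ Pa/m

Coriolis parameter at 56°N:
f = 2Ω sin φ = 2 × 7.29×10⁻⁵ × sin 56° = 1.21×10⁻⁴ s⁻¹
Wind speed in SI: 35.0 knots = 18.0 m/s
Geostrophic balance rearranged: |∂P/∂n| = f ρ V_g
|∂P/∂n| = 1.21×10⁻⁴ × 0.830 × 18.0 = 1.81×10⁻³ Pa/m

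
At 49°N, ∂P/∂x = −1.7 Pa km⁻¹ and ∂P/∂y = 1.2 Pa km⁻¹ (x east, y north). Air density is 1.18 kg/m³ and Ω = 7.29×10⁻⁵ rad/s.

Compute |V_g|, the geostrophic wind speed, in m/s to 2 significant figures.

16 m/s

Coriolis parameter at 49°N:
f = 2Ω sin φ = 2 × 7.29×10⁻⁵ × sin 49° = 1.10×10⁻⁴ s⁻¹
Component geostrophic relations (x east, y north):
u_g = −(1/(fρ)) ∂P/∂y,  v_g = (1/(fρ)) ∂P/∂x
u_g = −(1.2×10⁻³)/(1.10×10⁻⁴ × 1.18) = −9.24 m/s;  v_g = (−1.7×10⁻³)/(1.10×10⁻⁴ × 1.18) = −13.1 m/s
|V_g| = √(u_g² + v_g²) = 16.0 m/s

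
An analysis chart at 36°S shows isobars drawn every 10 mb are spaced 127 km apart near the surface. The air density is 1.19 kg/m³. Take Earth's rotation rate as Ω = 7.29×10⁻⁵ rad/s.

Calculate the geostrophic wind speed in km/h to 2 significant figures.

280 km/h

Coriolis parameter at 36°S:
f = 2Ω sin φ = 2 × 7.29×10⁻⁵ × sin 36° = 8.57×10⁻⁵ s⁻¹
Pressure gradient: |∂P/∂n| = 1000 Pa / 127000 m = 7.87×10⁻³ Pa/m
Geostrophic balance (pressure-gradient force = Coriolis force):
V_g = (1/(fρ)) |∂P/∂n| = 7.87×10⁻³ / (8.57×10⁻⁵ × 1.19) = 77.2 m/s
Converting: 77.2 m/s × 3.6 = 280 km/h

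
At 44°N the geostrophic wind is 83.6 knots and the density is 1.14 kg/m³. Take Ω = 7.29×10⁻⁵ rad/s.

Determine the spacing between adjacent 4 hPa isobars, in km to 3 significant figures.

80.6 km

Coriolis parameter at 44°N:
f = 2Ω sin φ = 2 × 7.29×10⁻⁵ × sin 44° = 1.01×10⁻⁴ s⁻¹
Wind speed in SI: 83.6 knots = 43.0 m/s
Geostrophic balance rearranged: |∂P/∂n| = f ρ V_g
|∂P/∂n| = 1.01×10⁻⁴ × 1.14 × 43.0 = 4.97×10⁻³ Pa/m
Isobar spacing: Δn = ΔP/|∂P/∂n| = 400 Pa / 4.97×10⁻³ Pa/m = 80553 m ≈ 80.6 km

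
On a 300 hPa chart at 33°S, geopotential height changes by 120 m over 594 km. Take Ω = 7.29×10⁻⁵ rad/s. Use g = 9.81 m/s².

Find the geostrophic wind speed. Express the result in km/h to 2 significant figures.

90 km/h

Coriolis parameter at 33°S:
f = 2Ω sin φ = 2 × 7.29×10⁻⁵ × sin 33° = 7.94×10⁻⁵ s⁻¹
Height gradient: |∂Z/∂n| = 120 m / 594000 m = 2.02×10⁻⁴
On a pressure surface, geostrophic balance gives V_g = (g/f)|∂Z/∂n|:
V_g = 9.81 × 2.02×10⁻⁴ / 7.94×10⁻⁵ = 25.0 m/s
Converting: 25.0 m/s × 3.6 = 90 km/h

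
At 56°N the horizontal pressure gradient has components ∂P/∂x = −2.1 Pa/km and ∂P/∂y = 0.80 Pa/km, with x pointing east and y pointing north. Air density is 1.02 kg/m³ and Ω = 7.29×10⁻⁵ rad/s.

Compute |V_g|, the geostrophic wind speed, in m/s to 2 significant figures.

Coriolis parameter at 56°N:
f = 2Ω sin φ = 2 × 7.29×10⁻⁵ × sin 56° = 1.21×10⁻⁴ s⁻¹
Component geostrophic relations (x east, y north):
u_g = −(1/(fρ)) ∂P/∂y,  v_g = (1/(fρ)) ∂P/∂x
u_g = −(0.80×10⁻³)/(1.21×10⁻⁴ × 1.02) = −6.49 m/s;  v_g = (−2.1×10⁻³)/(1.21×10⁻⁴ × 1.02) = −17.0 m/s
|V_g| = √(u_g² + v_g²) = 18.2 m/s

18 m/s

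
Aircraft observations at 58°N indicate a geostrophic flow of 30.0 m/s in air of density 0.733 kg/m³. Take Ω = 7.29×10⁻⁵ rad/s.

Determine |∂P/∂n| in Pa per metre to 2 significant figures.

Coriolis parameter at 58°N:
f = 2Ω sin φ = 2 × 7.29×10⁻⁵ × sin 58° = 1.24×10⁻⁴ s⁻¹
Geostrophic balance rearranged: |∂P/∂n| = f ρ V_g
|∂P/∂n| = 1.24×10⁻⁴ × 0.733 × 30.0 = 2.72×10⁻³ Pa/m

2.7×10⁻³ Pa/m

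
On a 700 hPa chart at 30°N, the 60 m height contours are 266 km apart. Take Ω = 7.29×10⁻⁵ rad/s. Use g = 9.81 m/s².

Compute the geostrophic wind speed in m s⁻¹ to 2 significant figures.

Coriolis parameter at 30°N:
f = 2Ω sin φ = 2 × 7.29×10⁻⁵ × sin 30° = 7.29×10⁻⁵ s⁻¹
Height gradient: |∂Z/∂n| = 60 m / 266000 m = 2.26×10⁻⁴
On a pressure surface, geostrophic balance gives V_g = (g/f)|∂Z/∂n|:
V_g = 9.81 × 2.26×10⁻⁴ / 7.29×10⁻⁵ = 30.4 m/s

30 m s⁻¹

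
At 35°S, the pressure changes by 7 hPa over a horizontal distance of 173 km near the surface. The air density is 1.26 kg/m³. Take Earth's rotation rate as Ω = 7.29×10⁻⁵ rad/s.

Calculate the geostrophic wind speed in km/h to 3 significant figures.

Coriolis parameter at 35°S:
f = 2Ω sin φ = 2 × 7.29×10⁻⁵ × sin 35° = 8.36×10⁻⁵ s⁻¹
Pressure gradient: |∂P/∂n| = 700 Pa / 173000 m = 4.05×10⁻³ Pa/m
Geostrophic balance (pressure-gradient force = Coriolis force):
V_g = (1/(fρ)) |∂P/∂n| = 4.05×10⁻³ / (8.36×10⁻⁵ × 1.26) = 38.4 m/s
Converting: 38.4 m/s × 3.6 = 138 km/h

138 km/h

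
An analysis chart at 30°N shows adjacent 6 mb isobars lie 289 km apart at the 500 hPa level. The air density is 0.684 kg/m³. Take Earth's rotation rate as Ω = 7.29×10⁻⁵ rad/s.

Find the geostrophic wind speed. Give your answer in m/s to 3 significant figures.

41.6 m/s

Coriolis parameter at 30°N:
f = 2Ω sin φ = 2 × 7.29×10⁻⁵ × sin 30° = 7.29×10⁻⁵ s⁻¹
Pressure gradient: |∂P/∂n| = 600 Pa / 289000 m = 2.08×10⁻³ Pa/m
Geostrophic balance (pressure-gradient force = Coriolis force):
V_g = (1/(fρ)) |∂P/∂n| = 2.08×10⁻³ / (7.29×10⁻⁵ × 0.684) = 41.6 m/s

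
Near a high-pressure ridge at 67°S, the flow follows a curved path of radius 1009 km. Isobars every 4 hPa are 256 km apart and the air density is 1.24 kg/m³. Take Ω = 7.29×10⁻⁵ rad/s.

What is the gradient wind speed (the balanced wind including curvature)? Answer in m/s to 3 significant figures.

Coriolis parameter at 67°S:
f = 2Ω sin φ = 2 × 7.29×10⁻⁵ × sin 67° = 1.34×10⁻⁴ s⁻¹
Pressure gradient: |∂P/∂n| = 400 Pa / 256000 m = 1.56×10⁻³ Pa/m
Geostrophic speed: V_g = |∂P/∂n|/(fρ) = 1.56×10⁻³/(1.34×10⁻⁴ × 1.24) = 9.39 m/s
Around a high, pressure-gradient force acts outward with centrifugal, so Coriolis balances both:
fV = (1/ρ)|∂P/∂n| + V²/R  →  V² − fR·V + fR·V_g = 0
With fR = 1.34×10⁻⁴ × 1009×10³ m = 135 m/s:
V = [fR − √((fR)² − 4 fR V_g)]/2 = [135 − √(135² − 4×135×9.39)]/2 = 10.1 m/s
Supergeostrophic (V > V_g = 9.39 m/s), as expected around a high.

10.1 m/s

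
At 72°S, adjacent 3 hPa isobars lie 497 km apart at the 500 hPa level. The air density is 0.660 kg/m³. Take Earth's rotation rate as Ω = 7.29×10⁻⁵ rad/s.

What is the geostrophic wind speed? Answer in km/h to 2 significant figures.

Coriolis parameter at 72°S:
f = 2Ω sin φ = 2 × 7.29×10⁻⁵ × sin 72° = 1.39×10⁻⁴ s⁻¹
Pressure gradient: |∂P/∂n| = 300 Pa / 497000 m = 6.04×10⁻⁴ Pa/m
Geostrophic balance (pressure-gradient force = Coriolis force):
V_g = (1/(fρ)) |∂P/∂n| = 6.04×10⁻⁴ / (1.39×10⁻⁴ × 0.660) = 6.60 m/s
Converting: 6.60 m/s × 3.6 = 24 km/h

24 km/h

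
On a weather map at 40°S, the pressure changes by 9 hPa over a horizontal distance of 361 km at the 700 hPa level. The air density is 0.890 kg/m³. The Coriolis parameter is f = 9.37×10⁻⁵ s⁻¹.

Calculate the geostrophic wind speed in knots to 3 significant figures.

58.1 knots

Pressure gradient: |∂P/∂n| = 900 Pa / 361000 m = 2.49×10⁻³ Pa/m
Geostrophic balance (pressure-gradient force = Coriolis force):
V_g = (1/(fρ)) |∂P/∂n| = 2.49×10⁻³ / (9.37×10⁻⁵ × 0.890) = 29.9 m/s
Converting: 29.9 m/s × 1.944 = 58.1 knots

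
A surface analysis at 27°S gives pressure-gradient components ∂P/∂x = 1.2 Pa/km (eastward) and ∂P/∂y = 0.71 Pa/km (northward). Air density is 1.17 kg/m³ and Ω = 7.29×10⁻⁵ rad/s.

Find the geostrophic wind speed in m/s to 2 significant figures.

18 m/s

Coriolis parameter at 27°S:
f = 2Ω sin φ = 2 × 7.29×10⁻⁵ × sin 27° = 6.62×10⁻⁵ s⁻¹
In the Southern Hemisphere f is negative: f = −6.62×10⁻⁵ s⁻¹.
Component geostrophic relations (x east, y north):
u_g = −(1/(fρ)) ∂P/∂y,  v_g = (1/(fρ)) ∂P/∂x
u_g = −(0.71×10⁻³)/(−6.62×10⁻⁵ × 1.17) = 9.17 m/s;  v_g = (1.2×10⁻³)/(−6.62×10⁻⁵ × 1.17) = −15.5 m/s
|V_g| = √(u_g² + v_g²) = 18.0 m/s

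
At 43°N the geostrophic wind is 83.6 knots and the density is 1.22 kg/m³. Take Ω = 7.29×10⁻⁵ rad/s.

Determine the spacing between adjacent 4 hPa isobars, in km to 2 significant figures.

77 km

Coriolis parameter at 43°N:
f = 2Ω sin φ = 2 × 7.29×10⁻⁵ × sin 43° = 9.94×10⁻⁵ s⁻¹
Wind speed in SI: 83.6 knots = 43.0 m/s
Geostrophic balance rearranged: |∂P/∂n| = f ρ V_g
|∂P/∂n| = 9.94×10⁻⁵ × 1.22 × 43.0 = 5.22×10⁻³ Pa/m
Isobar spacing: Δn = ΔP/|∂P/∂n| = 400 Pa / 5.22×10⁻³ Pa/m = 76668 m ≈ 77 km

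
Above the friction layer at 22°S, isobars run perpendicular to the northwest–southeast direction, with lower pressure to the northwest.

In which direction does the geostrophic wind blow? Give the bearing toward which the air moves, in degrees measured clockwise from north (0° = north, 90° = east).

225°

The pressure-gradient force points toward the northwest (bearing 315°).
Geostrophic balance: in the Southern Hemisphere the Coriolis force deflects motion to the left, so the geostrophic wind blows 90° to the left of the pressure-gradient force (low pressure on the right).
Rotating 315° by 90° counterclockwise gives 225° — the wind blows toward the southwest.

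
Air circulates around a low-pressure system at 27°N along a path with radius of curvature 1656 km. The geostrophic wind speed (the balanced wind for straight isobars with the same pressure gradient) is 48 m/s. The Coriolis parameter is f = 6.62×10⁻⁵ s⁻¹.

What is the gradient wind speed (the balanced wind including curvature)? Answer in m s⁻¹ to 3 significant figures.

Around a low, centrifugal force acts outward with Coriolis, so pressure-gradient force balances both:
(1/ρ)|∂P/∂n| = fV + V²/R  →  V² + fR·V − fR·V_g = 0
With fR = 6.62×10⁻⁵ × 1656×10³ m = 110 m/s:
V = [−fR + √((fR)² + 4 fR V_g)]/2 = [−110 + √(110² + 4×110×48)]/2 = 36.1 m/s
Subgeostrophic (V < V_g = 48 m/s), as expected around a low.

36.1 m s⁻¹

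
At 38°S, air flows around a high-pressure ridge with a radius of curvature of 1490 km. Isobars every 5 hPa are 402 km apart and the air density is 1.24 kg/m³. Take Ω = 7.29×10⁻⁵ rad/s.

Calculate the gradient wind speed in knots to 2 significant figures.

24 knots

Coriolis parameter at 38°S:
f = 2Ω sin φ = 2 × 7.29×10⁻⁵ × sin 38° = 8.98×10⁻⁵ s⁻¹
Pressure gradient: |∂P/∂n| = 500 Pa / 402000 m = 1.24×10⁻³ Pa/m
Geostrophic speed: V_g = |∂P/∂n|/(fρ) = 1.24×10⁻³/(8.98×10⁻⁵ × 1.24) = 11.2 m/s
Around a high, pressure-gradient force acts outward with centrifugal, so Coriolis balances both:
fV = (1/ρ)|∂P/∂n| + V²/R  →  V² − fR·V + fR·V_g = 0
With fR = 8.98×10⁻⁵ × 1490×10³ m = 134 m/s:
V = [fR − √((fR)² − 4 fR V_g)]/2 = [134 − √(134² − 4×134×11.2)]/2 = 12.3 m/s
Supergeostrophic (V > V_g = 11.2 m/s), as expected around a high.
Converting: 12.3 m/s × 1.944 = 24 knots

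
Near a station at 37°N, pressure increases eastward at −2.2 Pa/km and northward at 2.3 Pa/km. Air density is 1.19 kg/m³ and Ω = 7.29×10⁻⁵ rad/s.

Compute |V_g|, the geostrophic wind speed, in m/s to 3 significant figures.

Coriolis parameter at 37°N:
f = 2Ω sin φ = 2 × 7.29×10⁻⁵ × sin 37° = 8.77×10⁻⁵ s⁻¹
Component geostrophic relations (x east, y north):
u_g = −(1/(fρ)) ∂P/∂y,  v_g = (1/(fρ)) ∂P/∂x
u_g = −(2.3×10⁻³)/(8.77×10⁻⁵ × 1.19) = −22.0 m/s;  v_g = (−2.2×10⁻³)/(8.77×10⁻⁵ × 1.19) = −21.1 m/s
|V_g| = √(u_g² + v_g²) = 30.5 m/s

30.5 m/s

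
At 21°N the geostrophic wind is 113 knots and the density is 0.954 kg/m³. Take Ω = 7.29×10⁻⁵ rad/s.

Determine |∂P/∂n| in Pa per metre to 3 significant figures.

Coriolis parameter at 21°N:
f = 2Ω sin φ = 2 × 7.29×10⁻⁵ × sin 21° = 5.23×10⁻⁵ s⁻¹
Wind speed in SI: 113 knots = 58.1 m/s
Geostrophic balance rearranged: |∂P/∂n| = f ρ V_g
|∂P/∂n| = 5.23×10⁻⁵ × 0.954 × 58.1 = 2.90×10⁻³ Pa/m

2.90×10⁻³ Pa/m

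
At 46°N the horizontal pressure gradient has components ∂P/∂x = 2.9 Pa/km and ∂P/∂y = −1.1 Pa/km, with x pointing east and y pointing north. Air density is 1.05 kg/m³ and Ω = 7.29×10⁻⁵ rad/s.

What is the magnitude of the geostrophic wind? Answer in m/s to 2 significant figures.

Coriolis parameter at 46°N:
f = 2Ω sin φ = 2 × 7.29×10⁻⁵ × sin 46° = 1.05×10⁻⁴ s⁻¹
Component geostrophic relations (x east, y north):
u_g = −(1/(fρ)) ∂P/∂y,  v_g = (1/(fρ)) ∂P/∂x
u_g = −(−1.1×10⁻³)/(1.05×10⁻⁴ × 1.05) = 9.99 m/s;  v_g = (2.9×10⁻³)/(1.05×10⁻⁴ × 1.05) = 26.3 m/s
|V_g| = √(u_g² + v_g²) = 28.2 m/s

28 m/s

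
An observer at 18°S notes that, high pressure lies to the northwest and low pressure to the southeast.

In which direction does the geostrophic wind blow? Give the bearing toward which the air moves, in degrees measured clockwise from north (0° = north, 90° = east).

045°

The pressure-gradient force points toward the southeast (bearing 135°).
Geostrophic balance: in the Southern Hemisphere the Coriolis force deflects motion to the left, so the geostrophic wind blows 90° to the left of the pressure-gradient force (low pressure on the right).
Rotating 135° by 90° counterclockwise gives 045° — the wind blows toward the northeast.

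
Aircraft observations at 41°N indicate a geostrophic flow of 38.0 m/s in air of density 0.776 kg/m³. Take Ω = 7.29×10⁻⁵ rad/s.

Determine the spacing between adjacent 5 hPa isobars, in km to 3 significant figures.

177 km

Coriolis parameter at 41°N:
f = 2Ω sin φ = 2 × 7.29×10⁻⁵ × sin 41° = 9.57×10⁻⁵ s⁻¹
Geostrophic balance rearranged: |∂P/∂n| = f ρ V_g
|∂P/∂n| = 9.57×10⁻⁵ × 0.776 × 38.0 = 2.82×10⁻³ Pa/m
Isobar spacing: Δn = ΔP/|∂P/∂n| = 500 Pa / 2.82×10⁻³ Pa/m = 177266 m ≈ 177 km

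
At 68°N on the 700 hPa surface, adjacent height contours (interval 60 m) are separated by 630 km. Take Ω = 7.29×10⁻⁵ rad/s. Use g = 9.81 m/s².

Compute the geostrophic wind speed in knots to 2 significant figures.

Coriolis parameter at 68°N:
f = 2Ω sin φ = 2 × 7.29×10⁻⁵ × sin 68° = 1.35×10⁻⁴ s⁻¹
Height gradient: |∂Z/∂n| = 60 m / 630000 m = 9.52×10⁻⁵
On a pressure surface, geostrophic balance gives V_g = (g/f)|∂Z/∂n|:
V_g = 9.81 × 9.52×10⁻⁵ / 1.35×10⁻⁴ = 6.91 m/s
Converting: 6.91 m/s × 1.944 = 13 knots

13 knots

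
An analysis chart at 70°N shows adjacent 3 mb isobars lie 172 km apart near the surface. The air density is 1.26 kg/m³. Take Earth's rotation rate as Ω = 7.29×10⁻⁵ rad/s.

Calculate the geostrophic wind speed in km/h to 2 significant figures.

Coriolis parameter at 70°N:
f = 2Ω sin φ = 2 × 7.29×10⁻⁵ × sin 70° = 1.37×10⁻⁴ s⁻¹
Pressure gradient: |∂P/∂n| = 300 Pa / 172000 m = 1.74×10⁻³ Pa/m
Geostrophic balance (pressure-gradient force = Coriolis force):
V_g = (1/(fρ)) |∂P/∂n| = 1.74×10⁻³ / (1.37×10⁻⁴ × 1.26) = 10.1 m/s
Converting: 10.1 m/s × 3.6 = 36 km/h

36 km/h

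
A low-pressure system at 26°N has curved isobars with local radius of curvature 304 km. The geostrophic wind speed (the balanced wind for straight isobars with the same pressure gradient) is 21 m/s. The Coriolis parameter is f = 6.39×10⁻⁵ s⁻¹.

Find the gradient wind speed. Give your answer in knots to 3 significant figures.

Around a low, centrifugal force acts outward with Coriolis, so pressure-gradient force balances both:
(1/ρ)|∂P/∂n| = fV + V²/R  →  V² + fR·V − fR·V_g = 0
With fR = 6.39×10⁻⁵ × 304×10³ m = 19.4 m/s:
V = [−fR + √((fR)² + 4 fR V_g)]/2 = [−19.4 + √(19.4² + 4×19.4×21)]/2 = 12.7 m/s
Subgeostrophic (V < V_g = 21 m/s), as expected around a low.
Converting: 12.7 m/s × 1.944 = 24.7 knots

24.7 knots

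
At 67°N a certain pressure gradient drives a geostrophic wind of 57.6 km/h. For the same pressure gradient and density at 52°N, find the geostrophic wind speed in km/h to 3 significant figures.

With the same pressure gradient and density, V_g ∝ 1/f ∝ 1/sin φ.
V₂ = V₁ · sin φ₁ / sin φ₂ = 57.6 × sin 67° / sin 52°
V₂ = 57.6 × 0.9205/0.7880 = 67.3 km/h

67.3 km/h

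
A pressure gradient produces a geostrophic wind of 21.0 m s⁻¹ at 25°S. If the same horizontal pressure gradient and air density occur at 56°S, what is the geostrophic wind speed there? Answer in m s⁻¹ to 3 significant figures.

10.7 m s⁻¹

With the same pressure gradient and density, V_g ∝ 1/f ∝ 1/sin φ.
V₂ = V₁ · sin φ₁ / sin φ₂ = 21.0 × sin 25° / sin 56°
V₂ = 21.0 × 0.4226/0.8290 = 10.7 m s⁻¹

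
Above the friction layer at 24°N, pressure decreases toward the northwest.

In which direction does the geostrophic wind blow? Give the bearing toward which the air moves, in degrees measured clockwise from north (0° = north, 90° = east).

The pressure-gradient force points toward the northwest (bearing 315°).
Geostrophic balance: in the Northern Hemisphere the Coriolis force deflects motion to the right, so the geostrophic wind blows 90° to the right of the pressure-gradient force (low pressure on the left).
Rotating 315° by 90° clockwise gives 045° — the wind blows toward the northeast.

045°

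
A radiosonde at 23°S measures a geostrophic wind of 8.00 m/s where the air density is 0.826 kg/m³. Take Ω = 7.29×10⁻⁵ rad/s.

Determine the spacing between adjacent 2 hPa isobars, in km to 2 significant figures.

Coriolis parameter at 23°S:
f = 2Ω sin φ = 2 × 7.29×10⁻⁵ × sin 23° = 5.70×10⁻⁵ s⁻¹
Geostrophic balance rearranged: |∂P/∂n| = f ρ V_g
|∂P/∂n| = 5.70×10⁻⁵ × 0.826 × 8.00 = 3.76×10⁻⁴ Pa/m
Isobar spacing: Δn = ΔP/|∂P/∂n| = 200 Pa / 3.76×10⁻⁴ Pa/m = 531281 m ≈ 530 km

530 km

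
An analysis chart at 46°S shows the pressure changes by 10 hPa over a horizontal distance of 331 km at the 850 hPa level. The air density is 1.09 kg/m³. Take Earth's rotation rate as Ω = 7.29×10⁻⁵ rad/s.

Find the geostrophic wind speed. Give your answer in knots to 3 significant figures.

Coriolis parameter at 46°S:
f = 2Ω sin φ = 2 × 7.29×10⁻⁵ × sin 46° = 1.05×10⁻⁴ s⁻¹
Pressure gradient: |∂P/∂n| = 1000 Pa / 331000 m = 3.02×10⁻³ Pa/m
Geostrophic balance (pressure-gradient force = Coriolis force):
V_g = (1/(fρ)) |∂P/∂n| = 3.02×10⁻³ / (1.05×10⁻⁴ × 1.09) = 26.4 m/s
Converting: 26.4 m/s × 1.944 = 51.4 knots

51.4 knots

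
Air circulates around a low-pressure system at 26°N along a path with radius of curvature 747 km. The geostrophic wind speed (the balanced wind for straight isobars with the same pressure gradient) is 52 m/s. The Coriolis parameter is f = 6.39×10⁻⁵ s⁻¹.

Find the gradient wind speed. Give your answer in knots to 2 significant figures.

Around a low, centrifugal force acts outward with Coriolis, so pressure-gradient force balances both:
(1/ρ)|∂P/∂n| = fV + V²/R  →  V² + fR·V − fR·V_g = 0
With fR = 6.39×10⁻⁵ × 747×10³ m = 47.7 m/s:
V = [−fR + √((fR)² + 4 fR V_g)]/2 = [−47.7 + √(47.7² + 4×47.7×52)]/2 = 31.4 m/s
Subgeostrophic (V < V_g = 52 m/s), as expected around a low.
Converting: 31.4 m/s × 1.944 = 61 knots

61 knots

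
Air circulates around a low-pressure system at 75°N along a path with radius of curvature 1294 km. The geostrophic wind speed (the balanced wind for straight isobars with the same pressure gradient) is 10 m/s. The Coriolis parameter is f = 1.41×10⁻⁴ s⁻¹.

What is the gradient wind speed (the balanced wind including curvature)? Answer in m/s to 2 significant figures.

9.5 m/s

Around a low, centrifugal force acts outward with Coriolis, so pressure-gradient force balances both:
(1/ρ)|∂P/∂n| = fV + V²/R  →  V² + fR·V − fR·V_g = 0
With fR = 1.41×10⁻⁴ × 1294×10³ m = 182 m/s:
V = [−fR + √((fR)² + 4 fR V_g)]/2 = [−182 + √(182² + 4×182×10)]/2 = 9.5 m/s
Subgeostrophic (V < V_g = 10 m/s), as expected around a low.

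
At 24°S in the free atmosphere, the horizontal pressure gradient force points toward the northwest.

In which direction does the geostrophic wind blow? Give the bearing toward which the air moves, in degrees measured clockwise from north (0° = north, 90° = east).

225°

The pressure-gradient force points toward the northwest (bearing 315°).
Geostrophic balance: in the Southern Hemisphere the Coriolis force deflects motion to the left, so the geostrophic wind blows 90° to the left of the pressure-gradient force (low pressure on the right).
Rotating 315° by 90° counterclockwise gives 225° — the wind blows toward the southwest.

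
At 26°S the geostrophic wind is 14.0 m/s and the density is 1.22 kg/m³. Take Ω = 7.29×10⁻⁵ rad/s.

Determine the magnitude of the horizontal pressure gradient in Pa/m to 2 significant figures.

Coriolis parameter at 26°S:
f = 2Ω sin φ = 2 × 7.29×10⁻⁵ × sin 26° = 6.39×10⁻⁵ s⁻¹
Geostrophic balance rearranged: |∂P/∂n| = f ρ V_g
|∂P/∂n| = 6.39×10⁻⁵ × 1.22 × 14.0 = 1.09×10⁻³ Pa/m

1.1×10⁻³ Pa/m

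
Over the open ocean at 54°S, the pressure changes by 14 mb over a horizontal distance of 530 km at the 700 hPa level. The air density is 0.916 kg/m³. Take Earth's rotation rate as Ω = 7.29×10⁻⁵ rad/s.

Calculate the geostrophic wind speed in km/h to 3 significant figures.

Coriolis parameter at 54°S:
f = 2Ω sin φ = 2 × 7.29×10⁻⁵ × sin 54° = 1.18×10⁻⁴ s⁻¹
Pressure gradient: |∂P/∂n| = 1400 Pa / 530000 m = 2.64×10⁻³ Pa/m
Geostrophic balance (pressure-gradient force = Coriolis force):
V_g = (1/(fρ)) |∂P/∂n| = 2.64×10⁻³ / (1.18×10⁻⁴ × 0.916) = 24.4 m/s
Converting: 24.4 m/s × 3.6 = 88.0 km/h

88.0 km/h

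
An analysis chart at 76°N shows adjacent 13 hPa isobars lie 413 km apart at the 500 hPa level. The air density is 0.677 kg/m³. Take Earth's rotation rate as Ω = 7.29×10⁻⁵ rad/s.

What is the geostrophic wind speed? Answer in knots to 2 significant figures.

64 knots

Coriolis parameter at 76°N:
f = 2Ω sin φ = 2 × 7.29×10⁻⁵ × sin 76° = 1.41×10⁻⁴ s⁻¹
Pressure gradient: |∂P/∂n| = 1300 Pa / 413000 m = 3.15×10⁻³ Pa/m
Geostrophic balance (pressure-gradient force = Coriolis force):
V_g = (1/(fρ)) |∂P/∂n| = 3.15×10⁻³ / (1.41×10⁻⁴ × 0.677) = 32.9 m/s
Converting: 32.9 m/s × 1.944 = 64 knots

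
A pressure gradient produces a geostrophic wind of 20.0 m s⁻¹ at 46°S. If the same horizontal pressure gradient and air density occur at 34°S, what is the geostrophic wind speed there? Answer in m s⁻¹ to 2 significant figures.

With the same pressure gradient and density, V_g ∝ 1/f ∝ 1/sin φ.
V₂ = V₁ · sin φ₁ / sin φ₂ = 20.0 × sin 46° / sin 34°
V₂ = 20.0 × 0.7193/0.5592 = 26 m s⁻¹

26 m s⁻¹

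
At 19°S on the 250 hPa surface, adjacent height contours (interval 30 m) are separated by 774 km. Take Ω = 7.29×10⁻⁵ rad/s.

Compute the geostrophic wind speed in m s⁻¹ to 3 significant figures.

8.01 m s⁻¹

Coriolis parameter at 19°S:
f = 2Ω sin φ = 2 × 7.29×10⁻⁵ × sin 19° = 4.75×10⁻⁵ s⁻¹
Height gradient: |∂Z/∂n| = 30 m / 774000 m = 3.88×10⁻⁵
On a pressure surface, geostrophic balance gives V_g = (g/f)|∂Z/∂n|:
V_g = 9.81 × 3.88×10⁻⁵ / 4.75×10⁻⁵ = 8.01 m/s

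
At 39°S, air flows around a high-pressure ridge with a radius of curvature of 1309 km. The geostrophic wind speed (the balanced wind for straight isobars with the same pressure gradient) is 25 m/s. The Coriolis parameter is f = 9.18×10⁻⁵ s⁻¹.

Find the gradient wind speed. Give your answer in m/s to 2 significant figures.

Around a high, pressure-gradient force acts outward with centrifugal, so Coriolis balances both:
fV = (1/ρ)|∂P/∂n| + V²/R  →  V² − fR·V + fR·V_g = 0
With fR = 9.18×10⁻⁵ × 1309×10³ m = 120 m/s:
V = [fR − √((fR)² − 4 fR V_g)]/2 = [120 − √(120² − 4×120×25)]/2 = 35.5 m/s
Supergeostrophic (V > V_g = 25 m/s), as expected around a high.

35 m/s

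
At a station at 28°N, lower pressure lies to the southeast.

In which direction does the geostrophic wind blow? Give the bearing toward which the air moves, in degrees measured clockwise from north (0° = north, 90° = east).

The pressure-gradient force points toward the southeast (bearing 135°).
Geostrophic balance: in the Northern Hemisphere the Coriolis force deflects motion to the right, so the geostrophic wind blows 90° to the right of the pressure-gradient force (low pressure on the left).
Rotating 135° by 90° clockwise gives 225° — the wind blows toward the southwest.

225°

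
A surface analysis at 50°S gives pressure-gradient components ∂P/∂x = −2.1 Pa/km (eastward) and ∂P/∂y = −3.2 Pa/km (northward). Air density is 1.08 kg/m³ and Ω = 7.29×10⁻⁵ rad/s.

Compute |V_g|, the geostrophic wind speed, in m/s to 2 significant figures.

32 m/s

Coriolis parameter at 50°S:
f = 2Ω sin φ = 2 × 7.29×10⁻⁵ × sin 50° = 1.12×10⁻⁴ s⁻¹
In the Southern Hemisphere f is negative: f = −1.12×10⁻⁴ s⁻¹.
Component geostrophic relations (x east, y north):
u_g = −(1/(fρ)) ∂P/∂y,  v_g = (1/(fρ)) ∂P/∂x
u_g = −(−3.2×10⁻³)/(−1.12×10⁻⁴ × 1.08) = −26.5 m/s;  v_g = (−2.1×10⁻³)/(−1.12×10⁻⁴ × 1.08) = 17.4 m/s
|V_g| = √(u_g² + v_g²) = 31.7 m/s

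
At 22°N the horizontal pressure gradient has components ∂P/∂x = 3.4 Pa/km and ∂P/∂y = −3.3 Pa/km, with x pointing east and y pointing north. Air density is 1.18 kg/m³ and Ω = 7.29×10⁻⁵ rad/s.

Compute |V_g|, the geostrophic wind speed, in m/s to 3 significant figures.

Coriolis parameter at 22°N:
f = 2Ω sin φ = 2 × 7.29×10⁻⁵ × sin 22° = 5.46×10⁻⁵ s⁻¹
Component geostrophic relations (x east, y north):
u_g = −(1/(fρ)) ∂P/∂y,  v_g = (1/(fρ)) ∂P/∂x
u_g = −(−3.3×10⁻³)/(5.46×10⁻⁵ × 1.18) = 51.2 m/s;  v_g = (3.4×10⁻³)/(5.46×10⁻⁵ × 1.18) = 52.8 m/s
|V_g| = √(u_g² + v_g²) = 73.5 m/s

73.5 m/s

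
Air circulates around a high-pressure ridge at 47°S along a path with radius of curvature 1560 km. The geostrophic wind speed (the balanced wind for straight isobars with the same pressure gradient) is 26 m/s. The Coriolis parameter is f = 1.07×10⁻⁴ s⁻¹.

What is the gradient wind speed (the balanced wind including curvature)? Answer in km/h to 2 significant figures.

Around a high, pressure-gradient force acts outward with centrifugal, so Coriolis balances both:
fV = (1/ρ)|∂P/∂n| + V²/R  →  V² − fR·V + fR·V_g = 0
With fR = 1.07×10⁻⁴ × 1560×10³ m = 167 m/s:
V = [fR − √((fR)² − 4 fR V_g)]/2 = [167 − √(167² − 4×167×26)]/2 = 32.2 m/s
Supergeostrophic (V > V_g = 26 m/s), as expected around a high.
Converting: 32.2 m/s × 3.6 = 120 km/h

120 km/h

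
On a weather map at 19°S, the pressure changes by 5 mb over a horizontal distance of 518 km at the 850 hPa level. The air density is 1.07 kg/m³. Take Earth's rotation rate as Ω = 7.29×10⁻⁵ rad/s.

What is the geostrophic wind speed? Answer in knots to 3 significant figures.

Coriolis parameter at 19°S:
f = 2Ω sin φ = 2 × 7.29×10⁻⁵ × sin 19° = 4.75×10⁻⁵ s⁻¹
Pressure gradient: |∂P/∂n| = 500 Pa / 518000 m = 9.65×10⁻⁴ Pa/m
Geostrophic balance (pressure-gradient force = Coriolis force):
V_g = (1/(fρ)) |∂P/∂n| = 9.65×10⁻⁴ / (4.75×10⁻⁵ × 1.07) = 19.0 m/s
Converting: 19.0 m/s × 1.944 = 36.9 knots

36.9 knots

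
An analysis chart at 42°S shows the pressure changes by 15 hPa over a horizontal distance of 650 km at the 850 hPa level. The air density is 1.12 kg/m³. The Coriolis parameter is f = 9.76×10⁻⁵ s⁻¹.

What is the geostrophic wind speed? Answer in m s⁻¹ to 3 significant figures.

Pressure gradient: |∂P/∂n| = 1500 Pa / 650000 m = 2.31×10⁻³ Pa/m
Geostrophic balance (pressure-gradient force = Coriolis force):
V_g = (1/(fρ)) |∂P/∂n| = 2.31×10⁻³ / (9.76×10⁻⁵ × 1.12) = 21.1 m/s

21.1 m s⁻¹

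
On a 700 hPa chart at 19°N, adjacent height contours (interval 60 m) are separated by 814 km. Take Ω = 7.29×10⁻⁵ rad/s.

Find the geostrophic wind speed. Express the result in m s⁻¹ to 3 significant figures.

15.2 m s⁻¹

Coriolis parameter at 19°N:
f = 2Ω sin φ = 2 × 7.29×10⁻⁵ × sin 19° = 4.75×10⁻⁵ s⁻¹
Height gradient: |∂Z/∂n| = 60 m / 814000 m = 7.37×10⁻⁵
On a pressure surface, geostrophic balance gives V_g = (g/f)|∂Z/∂n|:
V_g = 9.81 × 7.37×10⁻⁵ / 4.75×10⁻⁵ = 15.2 m/s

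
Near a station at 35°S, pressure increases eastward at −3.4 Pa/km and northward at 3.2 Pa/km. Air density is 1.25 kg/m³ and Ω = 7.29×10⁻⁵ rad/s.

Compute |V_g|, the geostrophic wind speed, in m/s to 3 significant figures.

44.7 m/s

Coriolis parameter at 35°S:
f = 2Ω sin φ = 2 × 7.29×10⁻⁵ × sin 35° = 8.36×10⁻⁵ s⁻¹
In the Southern Hemisphere f is negative: f = −8.36×10⁻⁵ s⁻¹.
Component geostrophic relations (x east, y north):
u_g = −(1/(fρ)) ∂P/∂y,  v_g = (1/(fρ)) ∂P/∂x
u_g = −(3.2×10⁻³)/(−8.36×10⁻⁵ × 1.25) = 30.6 m/s;  v_g = (−3.4×10⁻³)/(−8.36×10⁻⁵ × 1.25) = 32.5 m/s
|V_g| = √(u_g² + v_g²) = 44.7 m/s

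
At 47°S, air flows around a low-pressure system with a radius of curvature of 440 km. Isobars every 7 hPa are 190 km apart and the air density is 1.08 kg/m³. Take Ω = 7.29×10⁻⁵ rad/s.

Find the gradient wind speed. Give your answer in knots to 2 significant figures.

42 knots

Coriolis parameter at 47°S:
f = 2Ω sin φ = 2 × 7.29×10⁻⁵ × sin 47° = 1.07×10⁻⁴ s⁻¹
Pressure gradient: |∂P/∂n| = 700 Pa / 190000 m = 3.68×10⁻³ Pa/m
Geostrophic speed: V_g = |∂P/∂n|/(fρ) = 3.68×10⁻³/(1.07×10⁻⁴ × 1.08) = 32.0 m/s
Around a low, centrifugal force acts outward with Coriolis, so pressure-gradient force balances both:
(1/ρ)|∂P/∂n| = fV + V²/R  →  V² + fR·V − fR·V_g = 0
With fR = 1.07×10⁻⁴ × 440×10³ m = 46.9 m/s:
V = [−fR + √((fR)² + 4 fR V_g)]/2 = [−46.9 + √(46.9² + 4×46.9×32)]/2 = 21.8 m/s
Subgeostrophic (V < V_g = 32 m/s), as expected around a low.
Converting: 21.8 m/s × 1.944 = 42 knots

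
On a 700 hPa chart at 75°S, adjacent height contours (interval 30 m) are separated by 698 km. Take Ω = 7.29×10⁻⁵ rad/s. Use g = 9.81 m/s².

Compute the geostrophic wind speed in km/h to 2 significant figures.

Coriolis parameter at 75°S:
f = 2Ω sin φ = 2 × 7.29×10⁻⁵ × sin 75° = 1.41×10⁻⁴ s⁻¹
Height gradient: |∂Z/∂n| = 30 m / 698000 m = 4.30×10⁻⁵
On a pressure surface, geostrophic balance gives V_g = (g/f)|∂Z/∂n|:
V_g = 9.81 × 4.30×10⁻⁵ / 1.41×10⁻⁴ = 2.99 m/s
Converting: 2.99 m/s × 3.6 = 11 km/h

11 km/h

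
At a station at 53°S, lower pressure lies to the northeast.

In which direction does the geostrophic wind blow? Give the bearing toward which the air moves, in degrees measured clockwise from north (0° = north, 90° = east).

315°

The pressure-gradient force points toward the northeast (bearing 045°).
Geostrophic balance: in the Southern Hemisphere the Coriolis force deflects motion to the left, so the geostrophic wind blows 90° to the left of the pressure-gradient force (low pressure on the right).
Rotating 045° by 90° counterclockwise gives 315° — the wind blows toward the northwest.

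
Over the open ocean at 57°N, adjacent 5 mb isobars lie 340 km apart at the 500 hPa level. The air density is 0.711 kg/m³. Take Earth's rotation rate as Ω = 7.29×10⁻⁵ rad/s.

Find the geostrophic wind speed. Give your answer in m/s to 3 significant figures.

Coriolis parameter at 57°N:
f = 2Ω sin φ = 2 × 7.29×10⁻⁵ × sin 57° = 1.22×10⁻⁴ s⁻¹
Pressure gradient: |∂P/∂n| = 500 Pa / 340000 m = 1.47×10⁻³ Pa/m
Geostrophic balance (pressure-gradient force = Coriolis force):
V_g = (1/(fρ)) |∂P/∂n| = 1.47×10⁻³ / (1.22×10⁻⁴ × 0.711) = 16.9 m/s

16.9 m/s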